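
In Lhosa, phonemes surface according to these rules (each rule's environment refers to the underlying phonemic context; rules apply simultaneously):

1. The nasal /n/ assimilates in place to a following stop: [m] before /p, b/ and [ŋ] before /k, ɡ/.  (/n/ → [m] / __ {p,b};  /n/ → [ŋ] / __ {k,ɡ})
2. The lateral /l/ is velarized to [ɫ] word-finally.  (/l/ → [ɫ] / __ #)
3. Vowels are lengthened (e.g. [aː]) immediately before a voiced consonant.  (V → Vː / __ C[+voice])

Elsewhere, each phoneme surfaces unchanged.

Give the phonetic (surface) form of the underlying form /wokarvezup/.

[wokaːrveːzup]

/w/ — not in any rule's target class → [w].
/o/ (between /w/ and /k/) is in the target of rule 3 but the environment (before a voiced consonant) is not met → [o].
/k/ (between /o/ and /a/): no rule targets it → [k].
Rule 3 applies to /a/ (between /k/ and /r/: before a voiced consonant) → [aː].
/r/ — not in any rule's target class → [r].
/v/ (between /r/ and /e/): no rule targets it → [v].
Rule 3 applies to /e/ (between /v/ and /z/: before a voiced consonant) → [eː].
/z/ (between /e/ and /u/) is unaffected → [z].
/u/ — between /z/ and /p/; rule 3 does not apply here → [u].
/p/ — not in any rule's target class → [p].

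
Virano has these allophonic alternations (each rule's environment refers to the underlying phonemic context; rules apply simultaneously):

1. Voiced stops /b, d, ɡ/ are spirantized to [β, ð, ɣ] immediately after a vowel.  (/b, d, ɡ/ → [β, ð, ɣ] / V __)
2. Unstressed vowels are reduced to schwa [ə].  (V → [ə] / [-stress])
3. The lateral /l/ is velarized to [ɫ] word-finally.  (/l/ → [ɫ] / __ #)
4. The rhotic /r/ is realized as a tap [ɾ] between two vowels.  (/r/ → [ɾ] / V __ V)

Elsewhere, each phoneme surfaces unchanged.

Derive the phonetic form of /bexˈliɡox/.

/b/ (word-initial) is in the target of rule 1 but the environment (immediately after a vowel) is not met → [b].
/e/ meets the environment for rule 2 (in an unstressed syllable) → [ə].
/x/ — not in any rule's target class → [x].
/l/ (between /x/ and /i/) fails the environment for rule 3, so it stays [l].
/i/ — between /l/ and /ɡ/; rule 2 does not apply here → [i].
/ɡ/ meets the environment for rule 1 (immediately after a vowel) → [ɣ].
/o/ — between /ɡ/ and /x/, in an unstressed syllable — surfaces as [ə] (rule 2).
/x/ (word-final): no rule targets it → [x].

[bəxˈliɣəx]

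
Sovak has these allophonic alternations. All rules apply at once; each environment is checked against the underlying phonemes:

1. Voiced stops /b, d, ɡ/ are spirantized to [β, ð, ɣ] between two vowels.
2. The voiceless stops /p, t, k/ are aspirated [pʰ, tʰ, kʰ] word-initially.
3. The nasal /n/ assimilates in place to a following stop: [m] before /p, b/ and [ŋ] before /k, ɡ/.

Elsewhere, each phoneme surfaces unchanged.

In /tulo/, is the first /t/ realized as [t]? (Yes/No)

/t/ (word-initial) occurs word-initially → [tʰ] by rule 2.
The actual realization is [tʰ], not [t].

No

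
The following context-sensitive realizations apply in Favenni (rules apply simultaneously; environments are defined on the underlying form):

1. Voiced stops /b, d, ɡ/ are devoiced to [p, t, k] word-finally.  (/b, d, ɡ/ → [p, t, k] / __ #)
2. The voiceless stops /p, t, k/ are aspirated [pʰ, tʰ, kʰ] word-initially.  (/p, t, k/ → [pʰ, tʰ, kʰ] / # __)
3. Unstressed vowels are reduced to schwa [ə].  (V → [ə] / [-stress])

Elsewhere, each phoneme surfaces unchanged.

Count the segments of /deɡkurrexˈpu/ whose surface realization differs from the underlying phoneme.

3

Segments that undergo a rule: /e/ → [ə] (rule 3); /u/ → [ə] (rule 3); /e/ → [ə] (rule 3).
All other segments surface unchanged.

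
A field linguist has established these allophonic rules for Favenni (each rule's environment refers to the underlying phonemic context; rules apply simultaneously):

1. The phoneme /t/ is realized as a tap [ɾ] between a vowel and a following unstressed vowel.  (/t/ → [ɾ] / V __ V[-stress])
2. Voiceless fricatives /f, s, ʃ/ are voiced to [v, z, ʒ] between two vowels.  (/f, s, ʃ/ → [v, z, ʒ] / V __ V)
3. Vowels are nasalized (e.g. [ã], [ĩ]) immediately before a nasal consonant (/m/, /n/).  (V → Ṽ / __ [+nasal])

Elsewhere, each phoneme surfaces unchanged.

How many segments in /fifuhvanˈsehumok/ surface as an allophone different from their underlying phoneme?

3

Segments that undergo a rule: /f/ → [v] (rule 2); /a/ → [ã] (rule 3); /u/ → [ũ] (rule 3).
All other segments surface unchanged.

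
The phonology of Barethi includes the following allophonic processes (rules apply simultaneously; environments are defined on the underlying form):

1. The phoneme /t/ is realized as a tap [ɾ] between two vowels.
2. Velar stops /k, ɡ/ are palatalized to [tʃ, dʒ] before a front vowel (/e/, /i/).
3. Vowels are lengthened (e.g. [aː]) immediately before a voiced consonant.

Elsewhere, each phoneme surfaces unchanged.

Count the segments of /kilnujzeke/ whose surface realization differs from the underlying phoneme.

Segments that undergo a rule: /k/ → [tʃ] (rule 2); /i/ → [iː] (rule 3); /u/ → [uː] (rule 3); /k/ → [tʃ] (rule 2).
All other segments surface unchanged.

4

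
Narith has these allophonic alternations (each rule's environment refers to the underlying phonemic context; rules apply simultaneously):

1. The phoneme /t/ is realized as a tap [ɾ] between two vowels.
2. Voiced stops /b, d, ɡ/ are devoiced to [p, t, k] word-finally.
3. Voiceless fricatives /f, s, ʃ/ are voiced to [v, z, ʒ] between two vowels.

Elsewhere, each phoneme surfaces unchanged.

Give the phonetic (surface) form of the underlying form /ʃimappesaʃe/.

/ʃ/ — word-initial; rule 3 does not apply here → [ʃ].
/i/ (between /ʃ/ and /m/) is unaffected → [i].
/m/ stays [m].
/a/ (between /m/ and /p/) is unaffected → [a].
/p/ (between /a/ and /p/) is unaffected → [p].
/p/ (between /p/ and /e/) is unaffected → [p].
/e/ stays [e].
/s/ — between /e/ and /a/, between two vowels — surfaces as [z] (rule 3).
/a/ — not in any rule's target class → [a].
/ʃ/ (between /a/ and /e/) occurs between two vowels → [ʒ] by rule 3.
/e/ (word-final) is unaffected → [e].

[ʃimappezaʒe]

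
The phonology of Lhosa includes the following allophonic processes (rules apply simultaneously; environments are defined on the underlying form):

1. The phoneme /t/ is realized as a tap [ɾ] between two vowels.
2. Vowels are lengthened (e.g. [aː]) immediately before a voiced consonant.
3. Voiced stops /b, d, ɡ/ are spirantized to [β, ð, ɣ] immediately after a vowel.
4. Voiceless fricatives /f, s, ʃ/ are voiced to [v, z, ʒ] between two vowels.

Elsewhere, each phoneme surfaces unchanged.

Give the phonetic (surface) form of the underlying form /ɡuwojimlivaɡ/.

[ɡuːwoːjiːmliːvaːɣ]

/ɡ/ (word-initial) fails the environment for rule 3, so it stays [ɡ].
Rule 2 applies to /u/ (between /ɡ/ and /w/: before a voiced consonant) → [uː].
/w/ (between /u/ and /o/): no rule targets it → [w].
/o/ (between /w/ and /j/) occurs before a voiced consonant → [oː] by rule 2.
/j/ stays [j].
/i/ (between /j/ and /m/): before a voiced consonant, so rule 2 applies → [iː].
/m/ stays [m].
/l/ stays [l].
/i/ — between /l/ and /v/, before a voiced consonant — surfaces as [iː] (rule 2).
/v/ — not in any rule's target class → [v].
/a/ (between /v/ and /ɡ/) occurs before a voiced consonant → [aː] by rule 2.
/ɡ/ — word-final, immediately after a vowel — surfaces as [ɣ] (rule 3).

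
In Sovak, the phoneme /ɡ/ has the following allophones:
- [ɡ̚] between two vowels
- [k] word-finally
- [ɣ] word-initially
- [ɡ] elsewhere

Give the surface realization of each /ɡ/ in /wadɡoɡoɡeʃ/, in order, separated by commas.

[ɡ], [ɡ̚], [ɡ̚]

Occurrence 1 (position 4): no conditioning environment matches → elsewhere allophone [ɡ].
Occurrence 2 (position 6): between two vowels → [ɡ̚].
Occurrence 3 (position 8): between two vowels → [ɡ̚].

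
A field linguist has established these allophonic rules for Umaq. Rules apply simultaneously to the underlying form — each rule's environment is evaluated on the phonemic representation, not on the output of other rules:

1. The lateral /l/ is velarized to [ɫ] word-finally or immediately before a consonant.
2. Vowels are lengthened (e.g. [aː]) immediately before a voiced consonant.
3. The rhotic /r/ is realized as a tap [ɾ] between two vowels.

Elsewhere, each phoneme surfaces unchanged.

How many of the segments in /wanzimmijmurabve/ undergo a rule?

6

Segments that undergo a rule: /a/ → [aː] (rule 2); /i/ → [iː] (rule 2); /i/ → [iː] (rule 2); /u/ → [uː] (rule 2); /r/ → [ɾ] (rule 3); /a/ → [aː] (rule 2).
All other segments surface unchanged.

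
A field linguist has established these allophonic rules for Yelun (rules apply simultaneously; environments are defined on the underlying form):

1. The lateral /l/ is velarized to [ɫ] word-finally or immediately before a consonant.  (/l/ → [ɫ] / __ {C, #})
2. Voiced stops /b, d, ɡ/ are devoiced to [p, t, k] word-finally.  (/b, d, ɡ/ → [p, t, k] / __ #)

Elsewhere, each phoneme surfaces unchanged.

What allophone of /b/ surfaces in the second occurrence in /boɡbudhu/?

[b]

/b/ (between /ɡ/ and /u/) is in the target of rule 2 but the environment (word-finally) is not met → [b].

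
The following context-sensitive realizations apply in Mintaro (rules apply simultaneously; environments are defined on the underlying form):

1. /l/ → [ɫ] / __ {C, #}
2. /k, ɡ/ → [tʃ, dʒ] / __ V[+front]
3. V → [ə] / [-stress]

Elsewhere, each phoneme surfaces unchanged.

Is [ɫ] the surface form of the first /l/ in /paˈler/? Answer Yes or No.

No

/l/ (between /a/ and /e/) fails the environment for rule 1, so it stays [l].
The actual realization is [l], not [ɫ].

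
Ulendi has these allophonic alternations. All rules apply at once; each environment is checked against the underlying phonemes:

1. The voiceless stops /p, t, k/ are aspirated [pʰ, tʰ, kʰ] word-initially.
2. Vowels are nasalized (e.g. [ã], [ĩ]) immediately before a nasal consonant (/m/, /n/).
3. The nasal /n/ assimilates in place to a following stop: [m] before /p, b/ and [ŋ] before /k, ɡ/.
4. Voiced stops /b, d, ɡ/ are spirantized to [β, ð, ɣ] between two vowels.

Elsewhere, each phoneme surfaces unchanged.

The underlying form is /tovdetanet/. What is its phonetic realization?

[tʰovdetãnet]

/t/ (word-initial) occurs word-initially → [tʰ] by rule 1.
/o/ (between /t/ and /v/) is in the target of rule 2 but the environment (before a nasal consonant) is not met → [o].
/v/ — not in any rule's target class → [v].
/d/ — between /v/ and /e/; rule 4 does not apply here → [d].
/e/ — between /d/ and /t/; rule 2 does not apply here → [e].
/t/ (between /e/ and /a/) fails the environment for rule 1, so it stays [t].
/a/ — between /t/ and /n/, before a nasal consonant — surfaces as [ã] (rule 2).
/n/ — between /a/ and /e/; rule 3 does not apply here → [n].
/e/ (between /n/ and /t/) fails the environment for rule 2, so it stays [e].
/t/ (word-final): rule 1 targets it, but not word-initially → unchanged [t].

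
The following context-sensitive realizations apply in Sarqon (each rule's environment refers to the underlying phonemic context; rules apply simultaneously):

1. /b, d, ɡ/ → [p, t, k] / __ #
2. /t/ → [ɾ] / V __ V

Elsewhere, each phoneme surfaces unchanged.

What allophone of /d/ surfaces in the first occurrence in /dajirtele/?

/d/ (word-initial) fails the environment for rule 1, so it stays [d].

[d]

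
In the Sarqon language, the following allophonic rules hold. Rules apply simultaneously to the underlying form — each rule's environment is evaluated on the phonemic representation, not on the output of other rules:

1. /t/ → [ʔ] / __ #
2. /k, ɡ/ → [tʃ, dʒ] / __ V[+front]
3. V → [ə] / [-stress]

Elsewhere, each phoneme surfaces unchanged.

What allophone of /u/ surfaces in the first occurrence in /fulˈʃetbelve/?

/u/ meets the environment for rule 3 (in an unstressed syllable) → [ə].

[ə]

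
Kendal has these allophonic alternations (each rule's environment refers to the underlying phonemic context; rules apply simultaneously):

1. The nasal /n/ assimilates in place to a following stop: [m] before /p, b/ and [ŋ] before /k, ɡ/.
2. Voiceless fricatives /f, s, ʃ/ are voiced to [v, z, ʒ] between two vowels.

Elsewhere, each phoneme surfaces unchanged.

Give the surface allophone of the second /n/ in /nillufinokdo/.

[n]

/n/ — between /i/ and /o/; rule 1 does not apply here → [n].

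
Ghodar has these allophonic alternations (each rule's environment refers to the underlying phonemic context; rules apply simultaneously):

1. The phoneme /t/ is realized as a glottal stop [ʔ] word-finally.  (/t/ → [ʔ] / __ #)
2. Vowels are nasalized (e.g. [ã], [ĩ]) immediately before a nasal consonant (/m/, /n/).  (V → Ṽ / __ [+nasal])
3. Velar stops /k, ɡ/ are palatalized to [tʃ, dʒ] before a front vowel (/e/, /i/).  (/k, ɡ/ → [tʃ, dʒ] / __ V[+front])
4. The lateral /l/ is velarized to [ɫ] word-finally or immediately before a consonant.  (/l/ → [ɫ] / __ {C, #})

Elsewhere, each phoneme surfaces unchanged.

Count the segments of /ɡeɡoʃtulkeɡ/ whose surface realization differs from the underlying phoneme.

Segments that undergo a rule: /ɡ/ → [dʒ] (rule 3); /l/ → [ɫ] (rule 4); /k/ → [tʃ] (rule 3).
All other segments surface unchanged.

3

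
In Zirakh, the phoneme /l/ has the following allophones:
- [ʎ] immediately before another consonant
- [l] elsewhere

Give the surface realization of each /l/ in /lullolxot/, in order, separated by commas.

[l], [ʎ], [l], [ʎ]

Occurrence 1 (position 1): no conditioning environment matches → elsewhere allophone [l].
Occurrence 2 (position 3): immediately before another consonant → [ʎ].
Occurrence 3 (position 4): no conditioning environment matches → elsewhere allophone [l].
Occurrence 4 (position 6): immediately before another consonant → [ʎ].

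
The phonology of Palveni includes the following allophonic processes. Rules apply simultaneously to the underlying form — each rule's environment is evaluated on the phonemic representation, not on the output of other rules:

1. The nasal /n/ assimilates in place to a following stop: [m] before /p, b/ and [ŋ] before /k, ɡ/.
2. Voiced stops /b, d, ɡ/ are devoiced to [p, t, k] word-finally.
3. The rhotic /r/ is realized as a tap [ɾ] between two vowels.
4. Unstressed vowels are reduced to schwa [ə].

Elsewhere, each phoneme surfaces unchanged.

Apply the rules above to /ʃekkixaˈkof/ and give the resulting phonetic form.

[ʃəkkəxəˈkof]

/e/ meets the environment for rule 4 (in an unstressed syllable) → [ə].
/i/ (between /k/ and /x/) occurs in an unstressed syllable → [ə] by rule 4.
/a/ meets the environment for rule 4 (in an unstressed syllable) → [ə].
/o/ (between /k/ and /f/): rule 4 targets it, but not in an unstressed syllable → unchanged [o].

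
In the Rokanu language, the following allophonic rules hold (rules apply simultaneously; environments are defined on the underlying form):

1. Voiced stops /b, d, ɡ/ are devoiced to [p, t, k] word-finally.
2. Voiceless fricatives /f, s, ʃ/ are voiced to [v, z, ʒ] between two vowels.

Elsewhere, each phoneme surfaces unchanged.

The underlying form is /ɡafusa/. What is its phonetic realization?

[ɡavuza]

/ɡ/ (word-initial): rule 1 targets it, but not word-finally → unchanged [ɡ].
/a/ — not in any rule's target class → [a].
/f/ (between /a/ and /u/): between two vowels, so rule 2 applies → [v].
/u/ (between /f/ and /s/): no rule targets it → [u].
Rule 2 applies to /s/ (between /u/ and /a/: between two vowels) → [z].
/a/ (word-final): no rule targets it → [a].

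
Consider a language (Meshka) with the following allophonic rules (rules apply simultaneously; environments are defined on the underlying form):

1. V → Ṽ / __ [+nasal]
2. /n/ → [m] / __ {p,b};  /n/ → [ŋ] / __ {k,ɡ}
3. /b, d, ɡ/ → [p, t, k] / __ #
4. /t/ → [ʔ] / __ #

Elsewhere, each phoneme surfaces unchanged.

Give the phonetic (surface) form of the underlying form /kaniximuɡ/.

[kãnixĩmuk]

/k/ stays [k].
/a/ — between /k/ and /n/, before a nasal consonant — surfaces as [ã] (rule 1).
/n/ — between /a/ and /i/; rule 2 does not apply here → [n].
/i/ (between /n/ and /x/): rule 1 targets it, but not before a nasal consonant → unchanged [i].
/x/ — not in any rule's target class → [x].
/i/ meets the environment for rule 1 (before a nasal consonant) → [ĩ].
/m/ — not in any rule's target class → [m].
/u/ (between /m/ and /ɡ/) is in the target of rule 1 but the environment (before a nasal consonant) is not met → [u].
/ɡ/ (word-final) occurs word-finally → [k] by rule 3.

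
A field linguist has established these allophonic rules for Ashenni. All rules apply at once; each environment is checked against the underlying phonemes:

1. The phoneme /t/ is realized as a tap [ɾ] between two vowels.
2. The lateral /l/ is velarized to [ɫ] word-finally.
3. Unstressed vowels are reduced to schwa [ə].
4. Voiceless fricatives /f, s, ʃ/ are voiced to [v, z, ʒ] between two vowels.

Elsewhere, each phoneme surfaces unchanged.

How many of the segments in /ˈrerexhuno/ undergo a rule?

3

Segments that undergo a rule: /e/ → [ə] (rule 3); /u/ → [ə] (rule 3); /o/ → [ə] (rule 3).
All other segments surface unchanged.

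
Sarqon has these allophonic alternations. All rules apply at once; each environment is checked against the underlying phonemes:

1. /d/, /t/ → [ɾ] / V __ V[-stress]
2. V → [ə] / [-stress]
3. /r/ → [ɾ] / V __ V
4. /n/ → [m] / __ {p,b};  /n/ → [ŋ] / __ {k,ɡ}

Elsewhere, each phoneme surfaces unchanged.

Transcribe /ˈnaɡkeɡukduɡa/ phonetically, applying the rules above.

/n/ (word-initial) is in the target of rule 4 but the environment (before a labial or velar stop) is not met → [n].
/a/ (between /n/ and /ɡ/): rule 2 targets it, but not in an unstressed syllable → unchanged [a].
/ɡ/ stays [ɡ].
/k/ — not in any rule's target class → [k].
/e/ (between /k/ and /ɡ/) occurs in an unstressed syllable → [ə] by rule 2.
/ɡ/ — not in any rule's target class → [ɡ].
Rule 2 applies to /u/ (between /ɡ/ and /k/: in an unstressed syllable) → [ə].
/k/ — not in any rule's target class → [k].
/d/ (between /k/ and /u/) fails the environment for rule 1, so it stays [d].
/u/ (between /d/ and /ɡ/) occurs in an unstressed syllable → [ə] by rule 2.
/ɡ/ (between /u/ and /a/): no rule targets it → [ɡ].
Rule 2 applies to /a/ (word-final: in an unstressed syllable) → [ə].

[ˈnaɡkəɡəkdəɡə]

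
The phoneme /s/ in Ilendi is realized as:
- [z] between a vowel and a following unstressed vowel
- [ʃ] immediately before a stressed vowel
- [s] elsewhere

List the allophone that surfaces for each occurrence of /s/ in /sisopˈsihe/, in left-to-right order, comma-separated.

[s], [z], [ʃ]

Occurrence 1 (position 1): no conditioning environment matches → elsewhere allophone [s].
Occurrence 2 (position 3): between a vowel and a following unstressed vowel → [z].
Occurrence 3 (position 6): immediately before a stressed vowel → [ʃ].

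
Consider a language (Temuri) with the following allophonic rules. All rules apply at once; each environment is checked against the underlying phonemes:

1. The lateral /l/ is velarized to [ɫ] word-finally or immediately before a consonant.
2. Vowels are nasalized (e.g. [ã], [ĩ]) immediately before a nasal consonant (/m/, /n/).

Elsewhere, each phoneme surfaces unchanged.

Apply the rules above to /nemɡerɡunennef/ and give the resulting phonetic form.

/e/ — between /n/ and /m/, before a nasal consonant — surfaces as [ẽ] (rule 2).
/e/ (between /ɡ/ and /r/): rule 2 targets it, but not before a nasal consonant → unchanged [e].
Rule 2 applies to /u/ (between /ɡ/ and /n/: before a nasal consonant) → [ũ].
/e/ (between /n/ and /n/): before a nasal consonant, so rule 2 applies → [ẽ].
/e/ (between /n/ and /f/): rule 2 targets it, but not before a nasal consonant → unchanged [e].

[nẽmɡerɡũnẽnnef]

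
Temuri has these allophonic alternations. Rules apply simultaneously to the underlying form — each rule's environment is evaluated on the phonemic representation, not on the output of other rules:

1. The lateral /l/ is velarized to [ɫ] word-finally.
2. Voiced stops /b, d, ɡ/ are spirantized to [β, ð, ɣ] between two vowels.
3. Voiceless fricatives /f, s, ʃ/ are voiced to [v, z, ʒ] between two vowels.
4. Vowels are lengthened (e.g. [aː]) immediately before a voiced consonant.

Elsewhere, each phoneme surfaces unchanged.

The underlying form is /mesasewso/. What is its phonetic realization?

/m/ (word-initial): no rule targets it → [m].
/e/ (between /m/ and /s/) fails the environment for rule 4, so it stays [e].
/s/ — between /e/ and /a/, between two vowels — surfaces as [z] (rule 3).
/a/ — between /s/ and /s/; rule 4 does not apply here → [a].
/s/ (between /a/ and /e/) occurs between two vowels → [z] by rule 3.
/e/ (between /s/ and /w/): before a voiced consonant, so rule 4 applies → [eː].
/w/ stays [w].
/s/ — between /w/ and /o/; rule 3 does not apply here → [s].
/o/ (word-final) fails the environment for rule 4, so it stays [o].

[mezazeːwso]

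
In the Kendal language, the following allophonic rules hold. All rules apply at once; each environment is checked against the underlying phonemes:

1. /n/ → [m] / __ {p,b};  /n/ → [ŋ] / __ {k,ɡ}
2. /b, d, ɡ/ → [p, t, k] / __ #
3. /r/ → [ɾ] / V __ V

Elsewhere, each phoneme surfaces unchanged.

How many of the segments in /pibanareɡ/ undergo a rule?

Segments that undergo a rule: /r/ → [ɾ] (rule 3); /ɡ/ → [k] (rule 2).
All other segments surface unchanged.

2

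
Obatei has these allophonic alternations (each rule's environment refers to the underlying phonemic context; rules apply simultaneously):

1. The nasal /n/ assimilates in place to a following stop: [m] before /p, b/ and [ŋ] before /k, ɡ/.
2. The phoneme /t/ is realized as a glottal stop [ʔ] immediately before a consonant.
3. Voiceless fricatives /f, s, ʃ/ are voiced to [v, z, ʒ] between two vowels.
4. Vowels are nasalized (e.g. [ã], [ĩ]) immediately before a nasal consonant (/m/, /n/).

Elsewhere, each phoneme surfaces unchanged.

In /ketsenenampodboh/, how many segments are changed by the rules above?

Segments that undergo a rule: /t/ → [ʔ] (rule 2); /e/ → [ẽ] (rule 4); /e/ → [ẽ] (rule 4); /a/ → [ã] (rule 4).
All other segments surface unchanged.

4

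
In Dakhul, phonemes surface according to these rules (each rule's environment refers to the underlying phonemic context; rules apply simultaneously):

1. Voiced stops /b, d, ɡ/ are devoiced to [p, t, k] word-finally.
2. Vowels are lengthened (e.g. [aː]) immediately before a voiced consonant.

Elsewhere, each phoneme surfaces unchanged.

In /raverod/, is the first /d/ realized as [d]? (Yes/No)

No

/d/ (word-final): word-finally, so rule 1 applies → [t].
The actual realization is [t], not [d].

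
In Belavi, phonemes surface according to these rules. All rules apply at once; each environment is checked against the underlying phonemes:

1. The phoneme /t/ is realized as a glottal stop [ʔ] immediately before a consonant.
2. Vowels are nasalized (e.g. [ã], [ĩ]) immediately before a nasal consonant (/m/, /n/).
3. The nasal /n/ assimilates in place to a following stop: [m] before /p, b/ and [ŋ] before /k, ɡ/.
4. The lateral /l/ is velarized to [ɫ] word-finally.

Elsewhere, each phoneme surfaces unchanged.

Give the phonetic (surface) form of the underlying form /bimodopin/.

/b/ stays [b].
Rule 2 applies to /i/ (between /b/ and /m/: before a nasal consonant) → [ĩ].
/m/ stays [m].
/o/ (between /m/ and /d/) fails the environment for rule 2, so it stays [o].
/d/ — not in any rule's target class → [d].
/o/ (between /d/ and /p/) is in the target of rule 2 but the environment (before a nasal consonant) is not met → [o].
/p/ (between /o/ and /i/) is unaffected → [p].
/i/ meets the environment for rule 2 (before a nasal consonant) → [ĩ].
/n/ (word-final) is in the target of rule 3 but the environment (before a labial or velar stop) is not met → [n].

[bĩmodopĩn]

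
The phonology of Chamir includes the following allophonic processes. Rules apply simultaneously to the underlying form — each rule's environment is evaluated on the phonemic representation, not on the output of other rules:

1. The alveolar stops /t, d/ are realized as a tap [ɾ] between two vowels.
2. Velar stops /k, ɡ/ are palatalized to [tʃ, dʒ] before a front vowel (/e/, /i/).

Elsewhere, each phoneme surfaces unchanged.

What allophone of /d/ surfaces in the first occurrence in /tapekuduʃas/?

/d/ meets the environment for rule 1 (between two vowels) → [ɾ].

[ɾ]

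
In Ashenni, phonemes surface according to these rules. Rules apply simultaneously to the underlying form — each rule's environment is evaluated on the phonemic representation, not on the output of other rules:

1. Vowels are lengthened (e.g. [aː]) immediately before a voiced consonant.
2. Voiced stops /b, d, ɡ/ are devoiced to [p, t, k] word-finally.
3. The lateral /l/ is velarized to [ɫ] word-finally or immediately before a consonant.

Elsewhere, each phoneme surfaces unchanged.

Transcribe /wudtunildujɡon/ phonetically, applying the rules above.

[wuːdtuːniːɫduːjɡoːn]

/w/ stays [w].
/u/ — between /w/ and /d/, before a voiced consonant — surfaces as [uː] (rule 1).
/d/ (between /u/ and /t/) is in the target of rule 2 but the environment (word-finally) is not met → [d].
/t/ (between /d/ and /u/) is unaffected → [t].
Rule 1 applies to /u/ (between /t/ and /n/: before a voiced consonant) → [uː].
/n/ — not in any rule's target class → [n].
/i/ meets the environment for rule 1 (before a voiced consonant) → [iː].
/l/ — between /i/ and /d/, word-finally or immediately before a consonant — surfaces as [ɫ] (rule 3).
/d/ — between /l/ and /u/; rule 2 does not apply here → [d].
/u/ meets the environment for rule 1 (before a voiced consonant) → [uː].
/j/ (between /u/ and /ɡ/) is unaffected → [j].
/ɡ/ (between /j/ and /o/) fails the environment for rule 2, so it stays [ɡ].
/o/ — between /ɡ/ and /n/, before a voiced consonant — surfaces as [oː] (rule 1).
/n/ (word-final): no rule targets it → [n].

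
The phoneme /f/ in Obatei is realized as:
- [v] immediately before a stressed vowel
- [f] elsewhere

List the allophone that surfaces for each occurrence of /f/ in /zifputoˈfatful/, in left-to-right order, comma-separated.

Occurrence 1 (position 3): no conditioning environment matches → elsewhere allophone [f].
Occurrence 2 (position 8): immediately before a stressed vowel → [v].
Occurrence 3 (position 11): no conditioning environment matches → elsewhere allophone [f].

[f], [v], [f]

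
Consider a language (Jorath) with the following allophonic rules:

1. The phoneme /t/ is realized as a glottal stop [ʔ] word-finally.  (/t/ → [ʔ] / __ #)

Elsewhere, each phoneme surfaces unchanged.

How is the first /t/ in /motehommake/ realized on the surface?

[t]

/t/ (between /o/ and /e/) fails the environment for rule 1, so it stays [t].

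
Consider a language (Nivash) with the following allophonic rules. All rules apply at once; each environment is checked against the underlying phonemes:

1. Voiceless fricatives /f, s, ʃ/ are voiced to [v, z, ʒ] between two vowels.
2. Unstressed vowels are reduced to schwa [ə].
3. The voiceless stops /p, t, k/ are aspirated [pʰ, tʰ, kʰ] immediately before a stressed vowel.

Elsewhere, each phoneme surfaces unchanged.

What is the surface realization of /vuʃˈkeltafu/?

/v/ — not in any rule's target class → [v].
/u/ — between /v/ and /ʃ/, in an unstressed syllable — surfaces as [ə] (rule 2).
/ʃ/ (between /u/ and /k/): rule 1 targets it, but not between two vowels → unchanged [ʃ].
/k/ meets the environment for rule 3 (immediately before a stressed vowel) → [kʰ].
/e/ (between /k/ and /l/): rule 2 targets it, but not in an unstressed syllable → unchanged [e].
/l/ (between /e/ and /t/) is unaffected → [l].
/t/ (between /l/ and /a/) fails the environment for rule 3, so it stays [t].
Rule 2 applies to /a/ (between /t/ and /f/: in an unstressed syllable) → [ə].
/f/ (between /a/ and /u/): between two vowels, so rule 1 applies → [v].
Rule 2 applies to /u/ (word-final: in an unstressed syllable) → [ə].

[vəʃˈkʰeltəvə]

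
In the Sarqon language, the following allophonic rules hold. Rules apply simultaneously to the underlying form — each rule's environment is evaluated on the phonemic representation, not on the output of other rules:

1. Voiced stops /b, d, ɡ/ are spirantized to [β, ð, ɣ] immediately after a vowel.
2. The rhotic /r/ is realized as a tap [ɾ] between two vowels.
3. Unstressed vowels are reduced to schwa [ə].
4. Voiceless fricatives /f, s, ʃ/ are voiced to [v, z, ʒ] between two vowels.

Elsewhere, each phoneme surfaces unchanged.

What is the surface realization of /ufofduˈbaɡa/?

/u/ (word-initial): in an unstressed syllable, so rule 3 applies → [ə].
/f/ — between /u/ and /o/, between two vowels — surfaces as [v] (rule 4).
Rule 3 applies to /o/ (between /f/ and /f/: in an unstressed syllable) → [ə].
/f/ (between /o/ and /d/): rule 4 targets it, but not between two vowels → unchanged [f].
/d/ (between /f/ and /u/) is in the target of rule 1 but the environment (immediately after a vowel) is not met → [d].
/u/ (between /d/ and /b/) occurs in an unstressed syllable → [ə] by rule 3.
/b/ meets the environment for rule 1 (immediately after a vowel) → [β].
/a/ (between /b/ and /ɡ/) is in the target of rule 3 but the environment (in an unstressed syllable) is not met → [a].
Rule 1 applies to /ɡ/ (between /a/ and /a/: immediately after a vowel) → [ɣ].
/a/ (word-final) occurs in an unstressed syllable → [ə] by rule 3.

[əvəfdəˈβaɣə]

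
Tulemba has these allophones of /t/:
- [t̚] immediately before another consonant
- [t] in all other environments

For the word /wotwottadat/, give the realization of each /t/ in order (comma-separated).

Occurrence 1 (position 3): immediately before another consonant → [t̚].
Occurrence 2 (position 6): immediately before another consonant → [t̚].
Occurrence 3 (position 7): no conditioning environment matches → elsewhere allophone [t].
Occurrence 4 (position 11): no conditioning environment matches → elsewhere allophone [t].

[t̚], [t̚], [t], [t]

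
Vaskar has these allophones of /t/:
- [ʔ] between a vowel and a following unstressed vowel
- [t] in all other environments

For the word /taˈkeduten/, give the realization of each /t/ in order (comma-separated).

Occurrence 1 (position 1): no conditioning environment matches → elsewhere allophone [t].
Occurrence 2 (position 7): between a vowel and a following unstressed vowel → [ʔ].

[t], [ʔ]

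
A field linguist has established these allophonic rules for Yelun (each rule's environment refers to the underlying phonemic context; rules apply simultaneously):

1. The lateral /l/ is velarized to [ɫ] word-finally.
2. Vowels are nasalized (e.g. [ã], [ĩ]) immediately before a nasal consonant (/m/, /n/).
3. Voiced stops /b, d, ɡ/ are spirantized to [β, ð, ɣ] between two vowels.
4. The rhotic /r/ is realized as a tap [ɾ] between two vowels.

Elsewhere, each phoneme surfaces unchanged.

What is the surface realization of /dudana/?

[duðãna]

/d/ (word-initial): rule 3 targets it, but not between two vowels → unchanged [d].
/u/ (between /d/ and /d/): rule 2 targets it, but not before a nasal consonant → unchanged [u].
/d/ — between /u/ and /a/, between two vowels — surfaces as [ð] (rule 3).
Rule 2 applies to /a/ (between /d/ and /n/: before a nasal consonant) → [ã].
/a/ — word-final; rule 2 does not apply here → [a].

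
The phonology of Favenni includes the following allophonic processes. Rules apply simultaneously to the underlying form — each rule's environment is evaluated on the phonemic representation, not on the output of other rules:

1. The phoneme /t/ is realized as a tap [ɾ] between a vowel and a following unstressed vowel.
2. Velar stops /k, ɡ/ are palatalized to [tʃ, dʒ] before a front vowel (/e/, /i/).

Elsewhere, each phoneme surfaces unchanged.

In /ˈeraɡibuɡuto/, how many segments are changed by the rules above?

Segments that undergo a rule: /ɡ/ → [dʒ] (rule 2); /t/ → [ɾ] (rule 1).
All other segments surface unchanged.

2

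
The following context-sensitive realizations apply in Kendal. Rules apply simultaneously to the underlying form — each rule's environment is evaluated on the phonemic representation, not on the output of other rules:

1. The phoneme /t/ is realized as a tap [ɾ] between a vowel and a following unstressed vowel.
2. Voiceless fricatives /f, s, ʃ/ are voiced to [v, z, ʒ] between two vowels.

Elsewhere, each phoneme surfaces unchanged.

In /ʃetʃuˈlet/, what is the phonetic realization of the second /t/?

/t/ — word-final; rule 1 does not apply here → [t].

[t]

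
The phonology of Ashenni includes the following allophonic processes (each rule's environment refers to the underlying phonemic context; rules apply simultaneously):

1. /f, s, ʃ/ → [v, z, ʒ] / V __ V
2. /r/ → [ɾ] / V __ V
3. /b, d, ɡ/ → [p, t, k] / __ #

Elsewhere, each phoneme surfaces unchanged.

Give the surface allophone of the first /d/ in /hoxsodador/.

/d/ (between /o/ and /a/): rule 3 targets it, but not word-finally → unchanged [d].

[d]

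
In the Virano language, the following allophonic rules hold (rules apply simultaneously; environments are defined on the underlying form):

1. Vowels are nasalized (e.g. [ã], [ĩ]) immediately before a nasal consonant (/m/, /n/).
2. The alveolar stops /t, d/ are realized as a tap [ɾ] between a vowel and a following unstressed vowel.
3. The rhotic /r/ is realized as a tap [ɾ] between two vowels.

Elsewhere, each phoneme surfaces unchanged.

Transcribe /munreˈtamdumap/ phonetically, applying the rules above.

/m/ stays [m].
/u/ meets the environment for rule 1 (before a nasal consonant) → [ũ].
/n/ (between /u/ and /r/): no rule targets it → [n].
/r/ (between /n/ and /e/): rule 3 targets it, but not between two vowels → unchanged [r].
/e/ (between /r/ and /t/): rule 1 targets it, but not before a nasal consonant → unchanged [e].
/t/ — between /e/ and /a/; rule 2 does not apply here → [t].
/a/ meets the environment for rule 1 (before a nasal consonant) → [ã].
/m/ (between /a/ and /d/): no rule targets it → [m].
/d/ — between /m/ and /u/; rule 2 does not apply here → [d].
/u/ (between /d/ and /m/): before a nasal consonant, so rule 1 applies → [ũ].
/m/ stays [m].
/a/ — between /m/ and /p/; rule 1 does not apply here → [a].
/p/ (word-final) is unaffected → [p].

[mũnreˈtãmdũmap]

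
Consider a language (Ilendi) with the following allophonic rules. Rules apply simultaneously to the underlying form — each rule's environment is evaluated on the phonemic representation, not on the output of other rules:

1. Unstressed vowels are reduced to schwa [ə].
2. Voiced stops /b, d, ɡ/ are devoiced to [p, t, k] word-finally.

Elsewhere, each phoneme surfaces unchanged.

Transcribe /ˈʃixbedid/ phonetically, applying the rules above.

/i/ (between /ʃ/ and /x/): rule 1 targets it, but not in an unstressed syllable → unchanged [i].
/b/ (between /x/ and /e/): rule 2 targets it, but not word-finally → unchanged [b].
/e/ (between /b/ and /d/): in an unstressed syllable, so rule 1 applies → [ə].
/d/ (between /e/ and /i/): rule 2 targets it, but not word-finally → unchanged [d].
/i/ (between /d/ and /d/): in an unstressed syllable, so rule 1 applies → [ə].
/d/ (word-final) occurs word-finally → [t] by rule 2.

[ˈʃixbədət]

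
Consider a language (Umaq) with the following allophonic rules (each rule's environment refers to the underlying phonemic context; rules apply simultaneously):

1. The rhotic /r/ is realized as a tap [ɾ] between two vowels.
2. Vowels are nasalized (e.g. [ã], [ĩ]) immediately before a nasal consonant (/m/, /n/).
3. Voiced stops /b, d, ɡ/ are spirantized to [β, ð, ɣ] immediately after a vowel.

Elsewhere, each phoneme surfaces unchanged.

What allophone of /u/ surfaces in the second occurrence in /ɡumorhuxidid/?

/u/ — between /h/ and /x/; rule 2 does not apply here → [u].

[u]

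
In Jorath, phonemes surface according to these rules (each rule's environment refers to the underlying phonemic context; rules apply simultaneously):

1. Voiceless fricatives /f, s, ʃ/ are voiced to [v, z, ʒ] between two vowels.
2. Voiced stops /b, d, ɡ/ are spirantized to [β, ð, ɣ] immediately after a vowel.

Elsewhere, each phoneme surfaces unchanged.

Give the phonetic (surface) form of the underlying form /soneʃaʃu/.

[soneʒaʒu]

/s/ (word-initial) fails the environment for rule 1, so it stays [s].
Rule 1 applies to /ʃ/ (between /e/ and /a/: between two vowels) → [ʒ].
/ʃ/ (between /a/ and /u/): between two vowels, so rule 1 applies → [ʒ].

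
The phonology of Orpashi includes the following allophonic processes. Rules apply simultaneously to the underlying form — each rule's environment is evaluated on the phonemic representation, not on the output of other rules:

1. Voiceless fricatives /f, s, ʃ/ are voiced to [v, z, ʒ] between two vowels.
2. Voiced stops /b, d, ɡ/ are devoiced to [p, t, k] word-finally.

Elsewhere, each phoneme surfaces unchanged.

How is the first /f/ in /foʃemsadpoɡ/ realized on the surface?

[f]

/f/ (word-initial): rule 1 targets it, but not between two vowels → unchanged [f].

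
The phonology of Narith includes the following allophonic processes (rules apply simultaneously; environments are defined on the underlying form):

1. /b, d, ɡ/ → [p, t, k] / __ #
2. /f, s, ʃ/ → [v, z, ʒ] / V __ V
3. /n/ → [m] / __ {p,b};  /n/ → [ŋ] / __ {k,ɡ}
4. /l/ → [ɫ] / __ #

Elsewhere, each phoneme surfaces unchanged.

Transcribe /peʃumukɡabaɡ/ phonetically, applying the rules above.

/p/ — not in any rule's target class → [p].
/e/ (between /p/ and /ʃ/): no rule targets it → [e].
/ʃ/ meets the environment for rule 2 (between two vowels) → [ʒ].
/u/ (between /ʃ/ and /m/): no rule targets it → [u].
/m/ (between /u/ and /u/): no rule targets it → [m].
/u/ (between /m/ and /k/): no rule targets it → [u].
/k/ (between /u/ and /ɡ/) is unaffected → [k].
/ɡ/ (between /k/ and /a/) fails the environment for rule 1, so it stays [ɡ].
/a/ stays [a].
/b/ (between /a/ and /a/) fails the environment for rule 1, so it stays [b].
/a/ stays [a].
/ɡ/ — word-final, word-finally — surfaces as [k] (rule 1).

[peʒumukɡabak]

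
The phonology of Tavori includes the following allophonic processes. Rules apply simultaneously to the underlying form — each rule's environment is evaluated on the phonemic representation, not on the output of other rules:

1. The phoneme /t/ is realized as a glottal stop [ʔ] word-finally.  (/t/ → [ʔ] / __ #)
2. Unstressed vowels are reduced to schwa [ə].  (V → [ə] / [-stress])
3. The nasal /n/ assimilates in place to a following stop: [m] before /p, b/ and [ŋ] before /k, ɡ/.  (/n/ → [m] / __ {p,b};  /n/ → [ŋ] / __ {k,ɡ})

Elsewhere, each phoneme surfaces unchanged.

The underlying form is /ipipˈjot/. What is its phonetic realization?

[əpəpˈjoʔ]

/i/ (word-initial): in an unstressed syllable, so rule 2 applies → [ə].
/p/ — not in any rule's target class → [p].
/i/ (between /p/ and /p/): in an unstressed syllable, so rule 2 applies → [ə].
/p/ (between /i/ and /j/): no rule targets it → [p].
/j/ — not in any rule's target class → [j].
/o/ (between /j/ and /t/) is in the target of rule 2 but the environment (in an unstressed syllable) is not met → [o].
Rule 1 applies to /t/ (word-final: word-finally) → [ʔ].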